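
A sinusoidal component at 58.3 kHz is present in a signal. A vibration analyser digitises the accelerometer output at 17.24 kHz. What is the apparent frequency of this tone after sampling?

6.58 kHz

58.3 kHz mod fs = 6.58 kHz.
6.58 kHz ≤ fs/2 = 8.62 kHz, appears at 6.58 kHz.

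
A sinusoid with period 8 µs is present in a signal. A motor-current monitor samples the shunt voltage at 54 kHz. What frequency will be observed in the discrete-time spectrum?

17 kHz

T = 8 µs → f = 1/T = 125 kHz.
125 kHz mod fs = 17 kHz.
17 kHz ≤ fs/2 = 27 kHz, appears at 17 kHz.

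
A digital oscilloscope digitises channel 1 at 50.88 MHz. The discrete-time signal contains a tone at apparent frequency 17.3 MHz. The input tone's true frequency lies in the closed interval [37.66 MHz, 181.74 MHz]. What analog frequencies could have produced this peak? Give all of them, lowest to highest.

68.18 MHz, 84.46 MHz, 119.06 MHz, 135.34 MHz, 169.94 MHz

Frequencies that alias to 17.3 MHz are k·fs ± 17.3 MHz for integer k ≥ 0.
k=0: 17.3 MHz.
k=1: 33.58 MHz, 68.18 MHz.
k=2: 84.46 MHz, 119.06 MHz.
k=3: 135.34 MHz, 169.94 MHz.
k=4: 186.22 MHz, 220.82 MHz.
Within [37.66 MHz, 181.74 MHz]: 68.18 MHz, 84.46 MHz, 119.06 MHz, 135.34 MHz, 169.94 MHz.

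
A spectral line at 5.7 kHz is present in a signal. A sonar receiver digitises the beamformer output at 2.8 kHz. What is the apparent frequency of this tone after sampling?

0.1 kHz

5.7 kHz mod fs = 0.1 kHz.
0.1 kHz ≤ fs/2 = 1.4 kHz, appears at 0.1 kHz.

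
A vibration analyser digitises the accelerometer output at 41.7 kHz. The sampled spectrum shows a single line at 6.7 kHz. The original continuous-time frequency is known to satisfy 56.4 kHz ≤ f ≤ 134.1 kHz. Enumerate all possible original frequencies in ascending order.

Frequencies that alias to 6.7 kHz are k·fs ± 6.7 kHz for integer k ≥ 0.
k=0: 6.7 kHz.
k=1: 35 kHz, 48.4 kHz.
k=2: 76.7 kHz, 90.1 kHz.
k=3: 118.4 kHz, 131.8 kHz.
k=4: 160.1 kHz, 173.5 kHz.
Within [56.4 kHz, 134.1 kHz]: 76.7 kHz, 90.1 kHz, 118.4 kHz, 131.8 kHz.

76.7 kHz, 90.1 kHz, 118.4 kHz, 131.8 kHz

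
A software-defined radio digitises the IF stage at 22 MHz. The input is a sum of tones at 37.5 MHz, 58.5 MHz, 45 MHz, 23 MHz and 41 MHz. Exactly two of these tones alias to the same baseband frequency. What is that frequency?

1 MHz

fs/2 = 11 MHz.
37.5 MHz mod fs = 15.5 MHz.
15.5 MHz > fs/2 = 11 MHz, folds to fs − 15.5 MHz = 6.5 MHz.
58.5 MHz mod fs = 14.5 MHz.
14.5 MHz > fs/2 = 11 MHz, folds to fs − 14.5 MHz = 7.5 MHz.
45 MHz mod fs = 1 MHz.
1 MHz ≤ fs/2 = 11 MHz, appears at 1 MHz.
23 MHz mod fs = 1 MHz.
1 MHz ≤ fs/2 = 11 MHz, appears at 1 MHz.
41 MHz mod fs = 19 MHz.
19 MHz > fs/2 = 11 MHz, folds to fs − 19 MHz = 3 MHz.
23 MHz and 45 MHz both map to 1 MHz.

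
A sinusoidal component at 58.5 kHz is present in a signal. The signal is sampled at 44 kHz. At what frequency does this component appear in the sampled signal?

14.5 kHz

58.5 kHz mod fs = 14.5 kHz.
14.5 kHz ≤ fs/2 = 22 kHz, appears at 14.5 kHz.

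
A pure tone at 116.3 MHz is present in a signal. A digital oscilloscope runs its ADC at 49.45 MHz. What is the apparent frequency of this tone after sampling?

17.4 MHz

116.3 MHz mod fs = 17.4 MHz.
17.4 MHz ≤ fs/2 = 24.725 MHz, appears at 17.4 MHz.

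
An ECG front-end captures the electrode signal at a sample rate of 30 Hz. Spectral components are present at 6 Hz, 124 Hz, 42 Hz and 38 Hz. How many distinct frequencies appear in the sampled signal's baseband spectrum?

4

fs/2 = 15 Hz.
6 Hz ≤ fs/2 = 15 Hz, passes unchanged.
124 Hz mod fs = 4 Hz.
4 Hz ≤ fs/2 = 15 Hz, appears at 4 Hz.
42 Hz mod fs = 12 Hz.
12 Hz ≤ fs/2 = 15 Hz, appears at 12 Hz.
38 Hz mod fs = 8 Hz.
8 Hz ≤ fs/2 = 15 Hz, appears at 8 Hz.
Distinct values: {4 Hz, 6 Hz, 8 Hz, 12 Hz} → 4.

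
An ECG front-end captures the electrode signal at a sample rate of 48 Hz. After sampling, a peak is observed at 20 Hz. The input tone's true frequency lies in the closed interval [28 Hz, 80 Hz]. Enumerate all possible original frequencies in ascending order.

Frequencies that alias to 20 Hz are k·fs ± 20 Hz for integer k ≥ 0.
k=0: 20 Hz.
k=1: 28 Hz, 68 Hz.
k=2: 76 Hz, 116 Hz.
k=3: 124 Hz, 164 Hz.
Within [28 Hz, 80 Hz]: 28 Hz, 68 Hz, 76 Hz.

28 Hz, 68 Hz, 76 Hz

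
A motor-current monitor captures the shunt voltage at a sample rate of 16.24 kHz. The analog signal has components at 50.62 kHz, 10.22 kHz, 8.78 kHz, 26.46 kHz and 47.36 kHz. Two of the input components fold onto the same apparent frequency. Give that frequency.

6.02 kHz

fs/2 = 8.12 kHz.
50.62 kHz mod fs = 1.9 kHz.
1.9 kHz ≤ fs/2 = 8.12 kHz, appears at 1.9 kHz.
10.22 kHz > fs/2 = 8.12 kHz, folds to fs − 10.22 kHz = 6.02 kHz.
8.78 kHz > fs/2 = 8.12 kHz, folds to fs − 8.78 kHz = 7.46 kHz.
26.46 kHz mod fs = 10.22 kHz.
10.22 kHz > fs/2 = 8.12 kHz, folds to fs − 10.22 kHz = 6.02 kHz.
47.36 kHz mod fs = 14.88 kHz.
14.88 kHz > fs/2 = 8.12 kHz, folds to fs − 14.88 kHz = 1.36 kHz.
10.22 kHz and 26.46 kHz both map to 6.02 kHz.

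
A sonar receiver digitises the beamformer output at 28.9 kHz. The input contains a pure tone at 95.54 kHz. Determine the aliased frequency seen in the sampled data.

95.54 kHz mod fs = 8.84 kHz.
8.84 kHz ≤ fs/2 = 14.45 kHz, appears at 8.84 kHz.

8.84 kHz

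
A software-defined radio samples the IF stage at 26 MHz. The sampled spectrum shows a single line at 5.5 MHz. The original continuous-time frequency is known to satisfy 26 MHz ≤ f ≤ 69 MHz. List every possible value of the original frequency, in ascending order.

Frequencies that alias to 5.5 MHz are k·fs ± 5.5 MHz for integer k ≥ 0.
k=0: 5.5 MHz.
k=1: 20.5 MHz, 31.5 MHz.
k=2: 46.5 MHz, 57.5 MHz.
k=3: 72.5 MHz, 83.5 MHz.
Within [26 MHz, 69 MHz]: 31.5 MHz, 46.5 MHz, 57.5 MHz.

31.5 MHz, 46.5 MHz, 57.5 MHz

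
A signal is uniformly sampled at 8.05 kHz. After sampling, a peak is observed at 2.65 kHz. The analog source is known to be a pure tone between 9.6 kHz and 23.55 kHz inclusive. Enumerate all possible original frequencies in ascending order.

Frequencies that alias to 2.65 kHz are k·fs ± 2.65 kHz for integer k ≥ 0.
k=0: 2.65 kHz.
k=1: 5.4 kHz, 10.7 kHz.
k=2: 13.45 kHz, 18.75 kHz.
k=3: 21.5 kHz, 26.8 kHz.
k=4: 29.55 kHz, 34.85 kHz.
Within [9.6 kHz, 23.55 kHz]: 10.7 kHz, 13.45 kHz, 18.75 kHz, 21.5 kHz.

10.7 kHz, 13.45 kHz, 18.75 kHz, 21.5 kHz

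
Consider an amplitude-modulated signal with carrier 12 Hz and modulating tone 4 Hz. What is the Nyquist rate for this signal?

AM sidebands sit at fc ± fm = 8 Hz and 16 Hz.
Highest-frequency component: 16 Hz.
Nyquist rate = 2 × 16 Hz = 32 Hz.

32 Hz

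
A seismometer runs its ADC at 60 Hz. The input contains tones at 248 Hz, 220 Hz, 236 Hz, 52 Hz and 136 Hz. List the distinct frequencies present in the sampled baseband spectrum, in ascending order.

fs/2 = 30 Hz.
248 Hz mod fs = 8 Hz.
8 Hz ≤ fs/2 = 30 Hz, appears at 8 Hz.
220 Hz mod fs = 40 Hz.
40 Hz > fs/2 = 30 Hz, folds to fs − 40 Hz = 20 Hz.
236 Hz mod fs = 56 Hz.
56 Hz > fs/2 = 30 Hz, folds to fs − 56 Hz = 4 Hz.
52 Hz > fs/2 = 30 Hz, folds to fs − 52 Hz = 8 Hz.
136 Hz mod fs = 16 Hz.
16 Hz ≤ fs/2 = 30 Hz, appears at 16 Hz.
Distinct values: {4 Hz, 8 Hz, 16 Hz, 20 Hz}.

4 Hz, 8 Hz, 16 Hz, 20 Hz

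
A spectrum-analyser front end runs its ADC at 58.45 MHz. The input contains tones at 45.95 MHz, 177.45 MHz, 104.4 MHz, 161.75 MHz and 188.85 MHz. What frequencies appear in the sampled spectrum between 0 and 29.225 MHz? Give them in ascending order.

2.1 MHz, 12.5 MHz, 13.5 MHz, 13.6 MHz

fs/2 = 29.225 MHz.
45.95 MHz > fs/2 = 29.225 MHz, folds to fs − 45.95 MHz = 12.5 MHz.
177.45 MHz mod fs = 2.1 MHz.
2.1 MHz ≤ fs/2 = 29.225 MHz, appears at 2.1 MHz.
104.4 MHz mod fs = 45.95 MHz.
45.95 MHz > fs/2 = 29.225 MHz, folds to fs − 45.95 MHz = 12.5 MHz.
161.75 MHz mod fs = 44.85 MHz.
44.85 MHz > fs/2 = 29.225 MHz, folds to fs − 44.85 MHz = 13.6 MHz.
188.85 MHz mod fs = 13.5 MHz.
13.5 MHz ≤ fs/2 = 29.225 MHz, appears at 13.5 MHz.
Distinct values: {2.1 MHz, 12.5 MHz, 13.5 MHz, 13.6 MHz}.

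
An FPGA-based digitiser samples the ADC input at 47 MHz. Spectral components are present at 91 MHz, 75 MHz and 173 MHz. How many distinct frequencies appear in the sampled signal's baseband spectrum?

3

fs/2 = 23.5 MHz.
91 MHz mod fs = 44 MHz.
44 MHz > fs/2 = 23.5 MHz, folds to fs − 44 MHz = 3 MHz.
75 MHz mod fs = 28 MHz.
28 MHz > fs/2 = 23.5 MHz, folds to fs − 28 MHz = 19 MHz.
173 MHz mod fs = 32 MHz.
32 MHz > fs/2 = 23.5 MHz, folds to fs − 32 MHz = 15 MHz.
Distinct values: {3 MHz, 15 MHz, 19 MHz} → 3.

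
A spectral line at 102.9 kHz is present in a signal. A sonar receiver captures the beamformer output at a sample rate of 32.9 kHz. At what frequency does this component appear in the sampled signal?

102.9 kHz mod fs = 4.2 kHz.
4.2 kHz ≤ fs/2 = 16.45 kHz, appears at 4.2 kHz.

4.2 kHz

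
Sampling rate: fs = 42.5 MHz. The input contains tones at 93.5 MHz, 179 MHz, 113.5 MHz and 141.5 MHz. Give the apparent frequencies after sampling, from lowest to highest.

8.5 MHz, 9 MHz, 14 MHz

fs/2 = 21.25 MHz.
93.5 MHz mod fs = 8.5 MHz.
8.5 MHz ≤ fs/2 = 21.25 MHz, appears at 8.5 MHz.
179 MHz mod fs = 9 MHz.
9 MHz ≤ fs/2 = 21.25 MHz, appears at 9 MHz.
113.5 MHz mod fs = 28.5 MHz.
28.5 MHz > fs/2 = 21.25 MHz, folds to fs − 28.5 MHz = 14 MHz.
141.5 MHz mod fs = 14 MHz.
14 MHz ≤ fs/2 = 21.25 MHz, appears at 14 MHz.
Distinct values: {8.5 MHz, 9 MHz, 14 MHz}.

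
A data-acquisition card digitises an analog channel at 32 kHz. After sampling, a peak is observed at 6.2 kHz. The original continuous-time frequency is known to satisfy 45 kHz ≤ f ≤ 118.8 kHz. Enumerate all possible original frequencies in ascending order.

57.8 kHz, 70.2 kHz, 89.8 kHz, 102.2 kHz

Frequencies that alias to 6.2 kHz are k·fs ± 6.2 kHz for integer k ≥ 0.
k=0: 6.2 kHz.
k=1: 25.8 kHz, 38.2 kHz.
k=2: 57.8 kHz, 70.2 kHz.
k=3: 89.8 kHz, 102.2 kHz.
k=4: 121.8 kHz, 134.2 kHz.
Within [45 kHz, 118.8 kHz]: 57.8 kHz, 70.2 kHz, 89.8 kHz, 102.2 kHz.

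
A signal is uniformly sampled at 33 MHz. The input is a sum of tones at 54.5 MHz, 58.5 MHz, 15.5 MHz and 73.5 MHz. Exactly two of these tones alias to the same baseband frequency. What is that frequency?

fs/2 = 16.5 MHz.
54.5 MHz mod fs = 21.5 MHz.
21.5 MHz > fs/2 = 16.5 MHz, folds to fs − 21.5 MHz = 11.5 MHz.
58.5 MHz mod fs = 25.5 MHz.
25.5 MHz > fs/2 = 16.5 MHz, folds to fs − 25.5 MHz = 7.5 MHz.
15.5 MHz ≤ fs/2 = 16.5 MHz, passes unchanged.
73.5 MHz mod fs = 7.5 MHz.
7.5 MHz ≤ fs/2 = 16.5 MHz, appears at 7.5 MHz.
58.5 MHz and 73.5 MHz both map to 7.5 MHz.

7.5 MHz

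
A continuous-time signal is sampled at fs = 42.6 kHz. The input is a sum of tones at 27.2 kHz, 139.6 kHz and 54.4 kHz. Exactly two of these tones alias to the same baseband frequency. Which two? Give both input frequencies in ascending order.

fs/2 = 21.3 kHz.
27.2 kHz > fs/2 = 21.3 kHz, folds to fs − 27.2 kHz = 15.4 kHz.
139.6 kHz mod fs = 11.8 kHz.
11.8 kHz ≤ fs/2 = 21.3 kHz, appears at 11.8 kHz.
54.4 kHz mod fs = 11.8 kHz.
11.8 kHz ≤ fs/2 = 21.3 kHz, appears at 11.8 kHz.
54.4 kHz and 139.6 kHz both map to 11.8 kHz.

54.4 kHz, 139.6 kHz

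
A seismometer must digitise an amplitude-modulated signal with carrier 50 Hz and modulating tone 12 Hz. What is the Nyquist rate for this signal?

AM sidebands sit at fc ± fm = 38 Hz and 62 Hz.
Highest-frequency component: 62 Hz.
Nyquist rate = 2 × 62 Hz = 124 Hz.

124 Hz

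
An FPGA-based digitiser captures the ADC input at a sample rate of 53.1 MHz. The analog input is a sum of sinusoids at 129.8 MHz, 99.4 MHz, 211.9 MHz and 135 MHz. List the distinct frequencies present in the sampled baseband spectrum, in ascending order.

fs/2 = 26.55 MHz.
129.8 MHz mod fs = 23.6 MHz.
23.6 MHz ≤ fs/2 = 26.55 MHz, appears at 23.6 MHz.
99.4 MHz mod fs = 46.3 MHz.
46.3 MHz > fs/2 = 26.55 MHz, folds to fs − 46.3 MHz = 6.8 MHz.
211.9 MHz mod fs = 52.6 MHz.
52.6 MHz > fs/2 = 26.55 MHz, folds to fs − 52.6 MHz = 0.5 MHz.
135 MHz mod fs = 28.8 MHz.
28.8 MHz > fs/2 = 26.55 MHz, folds to fs − 28.8 MHz = 24.3 MHz.
Distinct values: {0.5 MHz, 6.8 MHz, 23.6 MHz, 24.3 MHz}.

0.5 MHz, 6.8 MHz, 23.6 MHz, 24.3 MHz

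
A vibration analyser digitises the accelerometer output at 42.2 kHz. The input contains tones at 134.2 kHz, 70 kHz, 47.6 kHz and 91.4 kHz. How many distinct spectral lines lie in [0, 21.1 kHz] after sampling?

fs/2 = 21.1 kHz.
134.2 kHz mod fs = 7.6 kHz.
7.6 kHz ≤ fs/2 = 21.1 kHz, appears at 7.6 kHz.
70 kHz mod fs = 27.8 kHz.
27.8 kHz > fs/2 = 21.1 kHz, folds to fs − 27.8 kHz = 14.4 kHz.
47.6 kHz mod fs = 5.4 kHz.
5.4 kHz ≤ fs/2 = 21.1 kHz, appears at 5.4 kHz.
91.4 kHz mod fs = 7 kHz.
7 kHz ≤ fs/2 = 21.1 kHz, appears at 7 kHz.
Distinct values: {5.4 kHz, 7 kHz, 7.6 kHz, 14.4 kHz} → 4.

4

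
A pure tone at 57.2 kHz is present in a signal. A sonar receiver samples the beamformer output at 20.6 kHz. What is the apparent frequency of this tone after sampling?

4.6 kHz

57.2 kHz mod fs = 16 kHz.
16 kHz > fs/2 = 10.3 kHz, folds to fs − 16 kHz = 4.6 kHz.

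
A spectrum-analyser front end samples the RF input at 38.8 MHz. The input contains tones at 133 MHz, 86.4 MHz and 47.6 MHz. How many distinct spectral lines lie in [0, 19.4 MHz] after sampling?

2

fs/2 = 19.4 MHz.
133 MHz mod fs = 16.6 MHz.
16.6 MHz ≤ fs/2 = 19.4 MHz, appears at 16.6 MHz.
86.4 MHz mod fs = 8.8 MHz.
8.8 MHz ≤ fs/2 = 19.4 MHz, appears at 8.8 MHz.
47.6 MHz mod fs = 8.8 MHz.
8.8 MHz ≤ fs/2 = 19.4 MHz, appears at 8.8 MHz.
Distinct values: {8.8 MHz, 16.6 MHz} → 2.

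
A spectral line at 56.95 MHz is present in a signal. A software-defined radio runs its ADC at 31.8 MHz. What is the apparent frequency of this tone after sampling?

6.65 MHz

56.95 MHz mod fs = 25.15 MHz.
25.15 MHz > fs/2 = 15.9 MHz, folds to fs − 25.15 MHz = 6.65 MHz.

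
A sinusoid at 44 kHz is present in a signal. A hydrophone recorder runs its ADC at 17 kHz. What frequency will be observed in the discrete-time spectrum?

44 kHz mod fs = 10 kHz.
10 kHz > fs/2 = 8.5 kHz, folds to fs − 10 kHz = 7 kHz.

7 kHz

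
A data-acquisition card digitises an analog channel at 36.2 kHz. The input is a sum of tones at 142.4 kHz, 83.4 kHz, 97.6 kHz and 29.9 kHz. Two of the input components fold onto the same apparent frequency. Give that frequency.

11 kHz

fs/2 = 18.1 kHz.
142.4 kHz mod fs = 33.8 kHz.
33.8 kHz > fs/2 = 18.1 kHz, folds to fs − 33.8 kHz = 2.4 kHz.
83.4 kHz mod fs = 11 kHz.
11 kHz ≤ fs/2 = 18.1 kHz, appears at 11 kHz.
97.6 kHz mod fs = 25.2 kHz.
25.2 kHz > fs/2 = 18.1 kHz, folds to fs − 25.2 kHz = 11 kHz.
29.9 kHz > fs/2 = 18.1 kHz, folds to fs − 29.9 kHz = 6.3 kHz.
83.4 kHz and 97.6 kHz both map to 11 kHz.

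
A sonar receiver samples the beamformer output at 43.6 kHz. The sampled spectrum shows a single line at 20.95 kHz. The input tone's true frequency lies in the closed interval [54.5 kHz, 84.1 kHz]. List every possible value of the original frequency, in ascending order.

Frequencies that alias to 20.95 kHz are k·fs ± 20.95 kHz for integer k ≥ 0.
k=0: 20.95 kHz.
k=1: 22.65 kHz, 64.55 kHz.
k=2: 66.25 kHz, 108.15 kHz.
k=3: 109.85 kHz, 151.75 kHz.
Within [54.5 kHz, 84.1 kHz]: 64.55 kHz, 66.25 kHz.

64.55 kHz, 66.25 kHz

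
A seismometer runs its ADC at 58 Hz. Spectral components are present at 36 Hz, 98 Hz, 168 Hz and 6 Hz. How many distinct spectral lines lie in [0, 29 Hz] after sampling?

fs/2 = 29 Hz.
36 Hz > fs/2 = 29 Hz, folds to fs − 36 Hz = 22 Hz.
98 Hz mod fs = 40 Hz.
40 Hz > fs/2 = 29 Hz, folds to fs − 40 Hz = 18 Hz.
168 Hz mod fs = 52 Hz.
52 Hz > fs/2 = 29 Hz, folds to fs − 52 Hz = 6 Hz.
6 Hz ≤ fs/2 = 29 Hz, passes unchanged.
Distinct values: {6 Hz, 18 Hz, 22 Hz} → 3.

3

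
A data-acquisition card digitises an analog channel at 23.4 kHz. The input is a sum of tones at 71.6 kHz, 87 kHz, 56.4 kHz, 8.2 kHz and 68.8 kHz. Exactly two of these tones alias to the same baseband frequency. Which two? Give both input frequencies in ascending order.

68.8 kHz, 71.6 kHz

fs/2 = 11.7 kHz.
71.6 kHz mod fs = 1.4 kHz.
1.4 kHz ≤ fs/2 = 11.7 kHz, appears at 1.4 kHz.
87 kHz mod fs = 16.8 kHz.
16.8 kHz > fs/2 = 11.7 kHz, folds to fs − 16.8 kHz = 6.6 kHz.
56.4 kHz mod fs = 9.6 kHz.
9.6 kHz ≤ fs/2 = 11.7 kHz, appears at 9.6 kHz.
8.2 kHz ≤ fs/2 = 11.7 kHz, passes unchanged.
68.8 kHz mod fs = 22 kHz.
22 kHz > fs/2 = 11.7 kHz, folds to fs − 22 kHz = 1.4 kHz.
68.8 kHz and 71.6 kHz both map to 1.4 kHz.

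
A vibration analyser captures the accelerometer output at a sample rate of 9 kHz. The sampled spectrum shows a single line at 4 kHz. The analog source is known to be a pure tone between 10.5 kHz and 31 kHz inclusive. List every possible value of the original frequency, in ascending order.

13 kHz, 14 kHz, 22 kHz, 23 kHz, 31 kHz

Frequencies that alias to 4 kHz are k·fs ± 4 kHz for integer k ≥ 0.
k=0: 4 kHz.
k=1: 5 kHz, 13 kHz.
k=2: 14 kHz, 22 kHz.
k=3: 23 kHz, 31 kHz.
k=4: 32 kHz, 40 kHz.
Within [10.5 kHz, 31 kHz]: 13 kHz, 14 kHz, 22 kHz, 23 kHz, 31 kHz.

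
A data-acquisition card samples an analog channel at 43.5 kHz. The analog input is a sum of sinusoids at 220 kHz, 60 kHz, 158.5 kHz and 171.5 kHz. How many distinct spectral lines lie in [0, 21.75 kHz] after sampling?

3

fs/2 = 21.75 kHz.
220 kHz mod fs = 2.5 kHz.
2.5 kHz ≤ fs/2 = 21.75 kHz, appears at 2.5 kHz.
60 kHz mod fs = 16.5 kHz.
16.5 kHz ≤ fs/2 = 21.75 kHz, appears at 16.5 kHz.
158.5 kHz mod fs = 28 kHz.
28 kHz > fs/2 = 21.75 kHz, folds to fs − 28 kHz = 15.5 kHz.
171.5 kHz mod fs = 41 kHz.
41 kHz > fs/2 = 21.75 kHz, folds to fs − 41 kHz = 2.5 kHz.
Distinct values: {2.5 kHz, 15.5 kHz, 16.5 kHz} → 3.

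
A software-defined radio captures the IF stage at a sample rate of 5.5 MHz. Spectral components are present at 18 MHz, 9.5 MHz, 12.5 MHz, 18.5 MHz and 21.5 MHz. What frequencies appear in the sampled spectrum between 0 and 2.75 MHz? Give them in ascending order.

fs/2 = 2.75 MHz.
18 MHz mod fs = 1.5 MHz.
1.5 MHz ≤ fs/2 = 2.75 MHz, appears at 1.5 MHz.
9.5 MHz mod fs = 4 MHz.
4 MHz > fs/2 = 2.75 MHz, folds to fs − 4 MHz = 1.5 MHz.
12.5 MHz mod fs = 1.5 MHz.
1.5 MHz ≤ fs/2 = 2.75 MHz, appears at 1.5 MHz.
18.5 MHz mod fs = 2 MHz.
2 MHz ≤ fs/2 = 2.75 MHz, appears at 2 MHz.
21.5 MHz mod fs = 5 MHz.
5 MHz > fs/2 = 2.75 MHz, folds to fs − 5 MHz = 0.5 MHz.
Distinct values: {0.5 MHz, 1.5 MHz, 2 MHz}.

0.5 MHz, 1.5 MHz, 2 MHz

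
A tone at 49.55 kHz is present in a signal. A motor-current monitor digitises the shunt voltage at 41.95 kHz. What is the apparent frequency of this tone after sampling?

7.6 kHz

49.55 kHz mod fs = 7.6 kHz.
7.6 kHz ≤ fs/2 = 20.975 kHz, appears at 7.6 kHz.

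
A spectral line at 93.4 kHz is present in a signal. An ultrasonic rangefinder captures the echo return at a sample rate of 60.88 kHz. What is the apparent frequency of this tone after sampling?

93.4 kHz mod fs = 32.52 kHz.
32.52 kHz > fs/2 = 30.44 kHz, folds to fs − 32.52 kHz = 28.36 kHz.

28.36 kHz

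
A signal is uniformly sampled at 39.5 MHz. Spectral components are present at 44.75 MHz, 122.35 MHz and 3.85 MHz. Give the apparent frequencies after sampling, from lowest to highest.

3.85 MHz, 5.25 MHz

fs/2 = 19.75 MHz.
44.75 MHz mod fs = 5.25 MHz.
5.25 MHz ≤ fs/2 = 19.75 MHz, appears at 5.25 MHz.
122.35 MHz mod fs = 3.85 MHz.
3.85 MHz ≤ fs/2 = 19.75 MHz, appears at 3.85 MHz.
3.85 MHz ≤ fs/2 = 19.75 MHz, passes unchanged.
Distinct values: {3.85 MHz, 5.25 MHz}.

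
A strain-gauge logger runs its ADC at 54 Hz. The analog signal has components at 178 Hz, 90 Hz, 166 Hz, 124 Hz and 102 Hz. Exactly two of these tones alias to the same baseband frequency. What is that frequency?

16 Hz

fs/2 = 27 Hz.
178 Hz mod fs = 16 Hz.
16 Hz ≤ fs/2 = 27 Hz, appears at 16 Hz.
90 Hz mod fs = 36 Hz.
36 Hz > fs/2 = 27 Hz, folds to fs − 36 Hz = 18 Hz.
166 Hz mod fs = 4 Hz.
4 Hz ≤ fs/2 = 27 Hz, appears at 4 Hz.
124 Hz mod fs = 16 Hz.
16 Hz ≤ fs/2 = 27 Hz, appears at 16 Hz.
102 Hz mod fs = 48 Hz.
48 Hz > fs/2 = 27 Hz, folds to fs − 48 Hz = 6 Hz.
124 Hz and 178 Hz both map to 16 Hz.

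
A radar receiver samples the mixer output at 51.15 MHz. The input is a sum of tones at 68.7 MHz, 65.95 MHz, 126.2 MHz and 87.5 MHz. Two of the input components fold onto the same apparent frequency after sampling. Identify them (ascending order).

fs/2 = 25.575 MHz.
68.7 MHz mod fs = 17.55 MHz.
17.55 MHz ≤ fs/2 = 25.575 MHz, appears at 17.55 MHz.
65.95 MHz mod fs = 14.8 MHz.
14.8 MHz ≤ fs/2 = 25.575 MHz, appears at 14.8 MHz.
126.2 MHz mod fs = 23.9 MHz.
23.9 MHz ≤ fs/2 = 25.575 MHz, appears at 23.9 MHz.
87.5 MHz mod fs = 36.35 MHz.
36.35 MHz > fs/2 = 25.575 MHz, folds to fs − 36.35 MHz = 14.8 MHz.
65.95 MHz and 87.5 MHz both map to 14.8 MHz.

65.95 MHz, 87.5 MHz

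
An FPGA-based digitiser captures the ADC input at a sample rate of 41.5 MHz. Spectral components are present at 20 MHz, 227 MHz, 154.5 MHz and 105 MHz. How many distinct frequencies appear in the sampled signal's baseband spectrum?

fs/2 = 20.75 MHz.
20 MHz ≤ fs/2 = 20.75 MHz, passes unchanged.
227 MHz mod fs = 19.5 MHz.
19.5 MHz ≤ fs/2 = 20.75 MHz, appears at 19.5 MHz.
154.5 MHz mod fs = 30 MHz.
30 MHz > fs/2 = 20.75 MHz, folds to fs − 30 MHz = 11.5 MHz.
105 MHz mod fs = 22 MHz.
22 MHz > fs/2 = 20.75 MHz, folds to fs − 22 MHz = 19.5 MHz.
Distinct values: {11.5 MHz, 19.5 MHz, 20 MHz} → 3.

3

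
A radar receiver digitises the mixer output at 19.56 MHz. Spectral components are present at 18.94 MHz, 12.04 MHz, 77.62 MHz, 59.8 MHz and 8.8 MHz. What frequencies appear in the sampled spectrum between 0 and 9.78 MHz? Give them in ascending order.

fs/2 = 9.78 MHz.
18.94 MHz > fs/2 = 9.78 MHz, folds to fs − 18.94 MHz = 0.62 MHz.
12.04 MHz > fs/2 = 9.78 MHz, folds to fs − 12.04 MHz = 7.52 MHz.
77.62 MHz mod fs = 18.94 MHz.
18.94 MHz > fs/2 = 9.78 MHz, folds to fs − 18.94 MHz = 0.62 MHz.
59.8 MHz mod fs = 1.12 MHz.
1.12 MHz ≤ fs/2 = 9.78 MHz, appears at 1.12 MHz.
8.8 MHz ≤ fs/2 = 9.78 MHz, passes unchanged.
Distinct values: {0.62 MHz, 1.12 MHz, 7.52 MHz, 8.8 MHz}.

0.62 MHz, 1.12 MHz, 7.52 MHz, 8.8 MHz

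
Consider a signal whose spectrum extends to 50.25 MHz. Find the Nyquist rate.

100.5 MHz

Nyquist rate = 2 × 50.25 MHz = 100.5 MHz.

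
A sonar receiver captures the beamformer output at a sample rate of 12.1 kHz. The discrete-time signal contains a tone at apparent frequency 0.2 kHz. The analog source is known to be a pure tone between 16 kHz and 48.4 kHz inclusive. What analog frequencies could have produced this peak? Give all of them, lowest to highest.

Frequencies that alias to 0.2 kHz are k·fs ± 0.2 kHz for integer k ≥ 0.
k=0: 0.2 kHz.
k=1: 11.9 kHz, 12.3 kHz.
k=2: 24 kHz, 24.4 kHz.
k=3: 36.1 kHz, 36.5 kHz.
k=4: 48.2 kHz, 48.6 kHz.
k=5: 60.3 kHz, 60.7 kHz.
Within [16 kHz, 48.4 kHz]: 24 kHz, 24.4 kHz, 36.1 kHz, 36.5 kHz, 48.2 kHz.

24 kHz, 24.4 kHz, 36.1 kHz, 36.5 kHz, 48.2 kHz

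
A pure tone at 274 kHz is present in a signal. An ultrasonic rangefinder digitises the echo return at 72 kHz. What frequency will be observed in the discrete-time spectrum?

14 kHz

274 kHz mod fs = 58 kHz.
58 kHz > fs/2 = 36 kHz, folds to fs − 58 kHz = 14 kHz.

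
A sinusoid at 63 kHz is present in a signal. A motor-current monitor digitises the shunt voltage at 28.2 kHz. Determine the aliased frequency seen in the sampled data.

63 kHz mod fs = 6.6 kHz.
6.6 kHz ≤ fs/2 = 14.1 kHz, appears at 6.6 kHz.

6.6 kHz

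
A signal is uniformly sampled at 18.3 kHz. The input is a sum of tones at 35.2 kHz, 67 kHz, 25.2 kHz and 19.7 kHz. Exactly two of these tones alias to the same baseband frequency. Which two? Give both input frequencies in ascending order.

fs/2 = 9.15 kHz.
35.2 kHz mod fs = 16.9 kHz.
16.9 kHz > fs/2 = 9.15 kHz, folds to fs − 16.9 kHz = 1.4 kHz.
67 kHz mod fs = 12.1 kHz.
12.1 kHz > fs/2 = 9.15 kHz, folds to fs − 12.1 kHz = 6.2 kHz.
25.2 kHz mod fs = 6.9 kHz.
6.9 kHz ≤ fs/2 = 9.15 kHz, appears at 6.9 kHz.
19.7 kHz mod fs = 1.4 kHz.
1.4 kHz ≤ fs/2 = 9.15 kHz, appears at 1.4 kHz.
19.7 kHz and 35.2 kHz both map to 1.4 kHz.

19.7 kHz, 35.2 kHz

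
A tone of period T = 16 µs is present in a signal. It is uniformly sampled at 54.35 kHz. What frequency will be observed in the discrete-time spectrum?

8.15 kHz

T = 16 µs → f = 1/T = 62.5 kHz.
62.5 kHz mod fs = 8.15 kHz.
8.15 kHz ≤ fs/2 = 27.175 kHz, appears at 8.15 kHz.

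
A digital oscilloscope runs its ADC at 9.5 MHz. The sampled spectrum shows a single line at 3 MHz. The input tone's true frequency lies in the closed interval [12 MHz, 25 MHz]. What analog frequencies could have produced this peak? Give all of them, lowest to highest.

12.5 MHz, 16 MHz, 22 MHz

Frequencies that alias to 3 MHz are k·fs ± 3 MHz for integer k ≥ 0.
k=0: 3 MHz.
k=1: 6.5 MHz, 12.5 MHz.
k=2: 16 MHz, 22 MHz.
k=3: 25.5 MHz, 31.5 MHz.
Within [12 MHz, 25 MHz]: 12.5 MHz, 16 MHz, 22 MHz.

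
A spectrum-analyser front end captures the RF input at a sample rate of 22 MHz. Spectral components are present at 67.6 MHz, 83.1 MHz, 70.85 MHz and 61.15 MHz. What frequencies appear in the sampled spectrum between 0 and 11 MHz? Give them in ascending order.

1.6 MHz, 4.85 MHz, 4.9 MHz

fs/2 = 11 MHz.
67.6 MHz mod fs = 1.6 MHz.
1.6 MHz ≤ fs/2 = 11 MHz, appears at 1.6 MHz.
83.1 MHz mod fs = 17.1 MHz.
17.1 MHz > fs/2 = 11 MHz, folds to fs − 17.1 MHz = 4.9 MHz.
70.85 MHz mod fs = 4.85 MHz.
4.85 MHz ≤ fs/2 = 11 MHz, appears at 4.85 MHz.
61.15 MHz mod fs = 17.15 MHz.
17.15 MHz > fs/2 = 11 MHz, folds to fs − 17.15 MHz = 4.85 MHz.
Distinct values: {1.6 MHz, 4.85 MHz, 4.9 MHz}.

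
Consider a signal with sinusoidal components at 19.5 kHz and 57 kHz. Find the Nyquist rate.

114 kHz

Highest-frequency component: 57 kHz.
Nyquist rate = 2 × 57 kHz = 114 kHz.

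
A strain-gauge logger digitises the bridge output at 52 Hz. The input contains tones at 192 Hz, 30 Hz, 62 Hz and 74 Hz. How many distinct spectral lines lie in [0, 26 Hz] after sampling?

fs/2 = 26 Hz.
192 Hz mod fs = 36 Hz.
36 Hz > fs/2 = 26 Hz, folds to fs − 36 Hz = 16 Hz.
30 Hz > fs/2 = 26 Hz, folds to fs − 30 Hz = 22 Hz.
62 Hz mod fs = 10 Hz.
10 Hz ≤ fs/2 = 26 Hz, appears at 10 Hz.
74 Hz mod fs = 22 Hz.
22 Hz ≤ fs/2 = 26 Hz, appears at 22 Hz.
Distinct values: {10 Hz, 16 Hz, 22 Hz} → 3.

3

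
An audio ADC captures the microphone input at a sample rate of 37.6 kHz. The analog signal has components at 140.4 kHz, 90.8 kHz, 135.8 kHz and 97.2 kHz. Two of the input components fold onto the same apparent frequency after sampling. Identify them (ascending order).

fs/2 = 18.8 kHz.
140.4 kHz mod fs = 27.6 kHz.
27.6 kHz > fs/2 = 18.8 kHz, folds to fs − 27.6 kHz = 10 kHz.
90.8 kHz mod fs = 15.6 kHz.
15.6 kHz ≤ fs/2 = 18.8 kHz, appears at 15.6 kHz.
135.8 kHz mod fs = 23 kHz.
23 kHz > fs/2 = 18.8 kHz, folds to fs − 23 kHz = 14.6 kHz.
97.2 kHz mod fs = 22 kHz.
22 kHz > fs/2 = 18.8 kHz, folds to fs − 22 kHz = 15.6 kHz.
90.8 kHz and 97.2 kHz both map to 15.6 kHz.

90.8 kHz, 97.2 kHz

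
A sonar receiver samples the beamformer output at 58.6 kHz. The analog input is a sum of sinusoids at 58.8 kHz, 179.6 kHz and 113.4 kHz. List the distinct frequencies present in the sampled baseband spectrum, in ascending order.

0.2 kHz, 3.8 kHz

fs/2 = 29.3 kHz.
58.8 kHz mod fs = 0.2 kHz.
0.2 kHz ≤ fs/2 = 29.3 kHz, appears at 0.2 kHz.
179.6 kHz mod fs = 3.8 kHz.
3.8 kHz ≤ fs/2 = 29.3 kHz, appears at 3.8 kHz.
113.4 kHz mod fs = 54.8 kHz.
54.8 kHz > fs/2 = 29.3 kHz, folds to fs − 54.8 kHz = 3.8 kHz.
Distinct values: {0.2 kHz, 3.8 kHz}.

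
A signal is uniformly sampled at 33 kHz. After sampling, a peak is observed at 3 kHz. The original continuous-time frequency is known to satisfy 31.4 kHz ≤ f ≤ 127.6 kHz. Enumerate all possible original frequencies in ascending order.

36 kHz, 63 kHz, 69 kHz, 96 kHz, 102 kHz

Frequencies that alias to 3 kHz are k·fs ± 3 kHz for integer k ≥ 0.
k=0: 3 kHz.
k=1: 30 kHz, 36 kHz.
k=2: 63 kHz, 69 kHz.
k=3: 96 kHz, 102 kHz.
k=4: 129 kHz, 135 kHz.
Within [31.4 kHz, 127.6 kHz]: 36 kHz, 63 kHz, 69 kHz, 96 kHz, 102 kHz.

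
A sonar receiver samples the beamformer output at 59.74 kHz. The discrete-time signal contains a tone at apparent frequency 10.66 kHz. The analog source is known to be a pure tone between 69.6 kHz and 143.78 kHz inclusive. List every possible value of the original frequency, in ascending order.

70.4 kHz, 108.82 kHz, 130.14 kHz

Frequencies that alias to 10.66 kHz are k·fs ± 10.66 kHz for integer k ≥ 0.
k=0: 10.66 kHz.
k=1: 49.08 kHz, 70.4 kHz.
k=2: 108.82 kHz, 130.14 kHz.
k=3: 168.56 kHz, 189.88 kHz.
Within [69.6 kHz, 143.78 kHz]: 70.4 kHz, 108.82 kHz, 130.14 kHz.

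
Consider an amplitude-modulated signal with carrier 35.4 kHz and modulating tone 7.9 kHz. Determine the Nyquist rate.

AM sidebands sit at fc ± fm = 27.5 kHz and 43.3 kHz.
Highest-frequency component: 43.3 kHz.
Nyquist rate = 2 × 43.3 kHz = 86.6 kHz.

86.6 kHz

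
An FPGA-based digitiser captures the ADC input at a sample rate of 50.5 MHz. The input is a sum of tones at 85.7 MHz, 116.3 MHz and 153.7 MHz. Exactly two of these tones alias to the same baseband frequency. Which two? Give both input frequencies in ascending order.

85.7 MHz, 116.3 MHz

fs/2 = 25.25 MHz.
85.7 MHz mod fs = 35.2 MHz.
35.2 MHz > fs/2 = 25.25 MHz, folds to fs − 35.2 MHz = 15.3 MHz.
116.3 MHz mod fs = 15.3 MHz.
15.3 MHz ≤ fs/2 = 25.25 MHz, appears at 15.3 MHz.
153.7 MHz mod fs = 2.2 MHz.
2.2 MHz ≤ fs/2 = 25.25 MHz, appears at 2.2 MHz.
85.7 MHz and 116.3 MHz both map to 15.3 MHz.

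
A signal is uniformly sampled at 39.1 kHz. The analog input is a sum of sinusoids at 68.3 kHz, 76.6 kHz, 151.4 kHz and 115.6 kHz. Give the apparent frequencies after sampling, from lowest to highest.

1.6 kHz, 1.7 kHz, 5 kHz, 9.9 kHz

fs/2 = 19.55 kHz.
68.3 kHz mod fs = 29.2 kHz.
29.2 kHz > fs/2 = 19.55 kHz, folds to fs − 29.2 kHz = 9.9 kHz.
76.6 kHz mod fs = 37.5 kHz.
37.5 kHz > fs/2 = 19.55 kHz, folds to fs − 37.5 kHz = 1.6 kHz.
151.4 kHz mod fs = 34.1 kHz.
34.1 kHz > fs/2 = 19.55 kHz, folds to fs − 34.1 kHz = 5 kHz.
115.6 kHz mod fs = 37.4 kHz.
37.4 kHz > fs/2 = 19.55 kHz, folds to fs − 37.4 kHz = 1.7 kHz.
Distinct values: {1.6 kHz, 1.7 kHz, 5 kHz, 9.9 kHz}.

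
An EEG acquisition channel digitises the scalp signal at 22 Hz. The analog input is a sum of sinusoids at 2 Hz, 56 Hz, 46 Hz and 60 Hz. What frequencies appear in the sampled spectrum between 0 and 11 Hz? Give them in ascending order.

fs/2 = 11 Hz.
2 Hz ≤ fs/2 = 11 Hz, passes unchanged.
56 Hz mod fs = 12 Hz.
12 Hz > fs/2 = 11 Hz, folds to fs − 12 Hz = 10 Hz.
46 Hz mod fs = 2 Hz.
2 Hz ≤ fs/2 = 11 Hz, appears at 2 Hz.
60 Hz mod fs = 16 Hz.
16 Hz > fs/2 = 11 Hz, folds to fs − 16 Hz = 6 Hz.
Distinct values: {2 Hz, 6 Hz, 10 Hz}.

2 Hz, 6 Hz, 10 Hz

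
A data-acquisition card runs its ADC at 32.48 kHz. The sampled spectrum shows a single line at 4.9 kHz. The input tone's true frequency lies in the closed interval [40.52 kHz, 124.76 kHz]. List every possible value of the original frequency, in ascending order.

60.06 kHz, 69.86 kHz, 92.54 kHz, 102.34 kHz

Frequencies that alias to 4.9 kHz are k·fs ± 4.9 kHz for integer k ≥ 0.
k=0: 4.9 kHz.
k=1: 27.58 kHz, 37.38 kHz.
k=2: 60.06 kHz, 69.86 kHz.
k=3: 92.54 kHz, 102.34 kHz.
k=4: 125.02 kHz, 134.82 kHz.
Within [40.52 kHz, 124.76 kHz]: 60.06 kHz, 69.86 kHz, 92.54 kHz, 102.34 kHz.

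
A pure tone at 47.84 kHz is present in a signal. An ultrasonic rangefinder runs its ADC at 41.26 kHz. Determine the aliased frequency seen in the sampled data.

6.58 kHz

47.84 kHz mod fs = 6.58 kHz.
6.58 kHz ≤ fs/2 = 20.63 kHz, appears at 6.58 kHz.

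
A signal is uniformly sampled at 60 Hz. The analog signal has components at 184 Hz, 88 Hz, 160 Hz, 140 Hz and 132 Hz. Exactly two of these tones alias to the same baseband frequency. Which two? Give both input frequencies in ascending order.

140 Hz, 160 Hz

fs/2 = 30 Hz.
184 Hz mod fs = 4 Hz.
4 Hz ≤ fs/2 = 30 Hz, appears at 4 Hz.
88 Hz mod fs = 28 Hz.
28 Hz ≤ fs/2 = 30 Hz, appears at 28 Hz.
160 Hz mod fs = 40 Hz.
40 Hz > fs/2 = 30 Hz, folds to fs − 40 Hz = 20 Hz.
140 Hz mod fs = 20 Hz.
20 Hz ≤ fs/2 = 30 Hz, appears at 20 Hz.
132 Hz mod fs = 12 Hz.
12 Hz ≤ fs/2 = 30 Hz, appears at 12 Hz.
140 Hz and 160 Hz both map to 20 Hz.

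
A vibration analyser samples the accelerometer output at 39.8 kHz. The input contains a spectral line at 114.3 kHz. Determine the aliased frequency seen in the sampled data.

114.3 kHz mod fs = 34.7 kHz.
34.7 kHz > fs/2 = 19.9 kHz, folds to fs − 34.7 kHz = 5.1 kHz.

5.1 kHz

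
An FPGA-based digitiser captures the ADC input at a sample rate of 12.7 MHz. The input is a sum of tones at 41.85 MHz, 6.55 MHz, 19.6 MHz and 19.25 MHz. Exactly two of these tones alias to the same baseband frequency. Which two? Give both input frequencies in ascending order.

6.55 MHz, 19.25 MHz

fs/2 = 6.35 MHz.
41.85 MHz mod fs = 3.75 MHz.
3.75 MHz ≤ fs/2 = 6.35 MHz, appears at 3.75 MHz.
6.55 MHz > fs/2 = 6.35 MHz, folds to fs − 6.55 MHz = 6.15 MHz.
19.6 MHz mod fs = 6.9 MHz.
6.9 MHz > fs/2 = 6.35 MHz, folds to fs − 6.9 MHz = 5.8 MHz.
19.25 MHz mod fs = 6.55 MHz.
6.55 MHz > fs/2 = 6.35 MHz, folds to fs − 6.55 MHz = 6.15 MHz.
6.55 MHz and 19.25 MHz both map to 6.15 MHz.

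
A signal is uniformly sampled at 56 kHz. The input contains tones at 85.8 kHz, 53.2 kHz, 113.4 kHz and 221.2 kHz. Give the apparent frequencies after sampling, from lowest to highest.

fs/2 = 28 kHz.
85.8 kHz mod fs = 29.8 kHz.
29.8 kHz > fs/2 = 28 kHz, folds to fs − 29.8 kHz = 26.2 kHz.
53.2 kHz > fs/2 = 28 kHz, folds to fs − 53.2 kHz = 2.8 kHz.
113.4 kHz mod fs = 1.4 kHz.
1.4 kHz ≤ fs/2 = 28 kHz, appears at 1.4 kHz.
221.2 kHz mod fs = 53.2 kHz.
53.2 kHz > fs/2 = 28 kHz, folds to fs − 53.2 kHz = 2.8 kHz.
Distinct values: {1.4 kHz, 2.8 kHz, 26.2 kHz}.

1.4 kHz, 2.8 kHz, 26.2 kHz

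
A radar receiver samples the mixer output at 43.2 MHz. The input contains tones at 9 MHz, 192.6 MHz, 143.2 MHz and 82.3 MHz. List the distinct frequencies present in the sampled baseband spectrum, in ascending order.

fs/2 = 21.6 MHz.
9 MHz ≤ fs/2 = 21.6 MHz, passes unchanged.
192.6 MHz mod fs = 19.8 MHz.
19.8 MHz ≤ fs/2 = 21.6 MHz, appears at 19.8 MHz.
143.2 MHz mod fs = 13.6 MHz.
13.6 MHz ≤ fs/2 = 21.6 MHz, appears at 13.6 MHz.
82.3 MHz mod fs = 39.1 MHz.
39.1 MHz > fs/2 = 21.6 MHz, folds to fs − 39.1 MHz = 4.1 MHz.
Distinct values: {4.1 MHz, 9 MHz, 13.6 MHz, 19.8 MHz}.

4.1 MHz, 9 MHz, 13.6 MHz, 19.8 MHz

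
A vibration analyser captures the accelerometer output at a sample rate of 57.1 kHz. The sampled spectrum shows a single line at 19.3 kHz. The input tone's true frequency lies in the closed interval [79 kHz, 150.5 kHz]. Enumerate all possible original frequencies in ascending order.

94.9 kHz, 133.5 kHz

Frequencies that alias to 19.3 kHz are k·fs ± 19.3 kHz for integer k ≥ 0.
k=0: 19.3 kHz.
k=1: 37.8 kHz, 76.4 kHz.
k=2: 94.9 kHz, 133.5 kHz.
k=3: 152 kHz, 190.6 kHz.
Within [79 kHz, 150.5 kHz]: 94.9 kHz, 133.5 kHz.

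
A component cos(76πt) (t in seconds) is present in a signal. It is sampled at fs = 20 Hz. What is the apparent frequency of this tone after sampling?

2 Hz

ω = 76π rad/s → f = ω/(2π) = 38 Hz.
38 Hz mod fs = 18 Hz.
18 Hz > fs/2 = 10 Hz, folds to fs − 18 Hz = 2 Hz.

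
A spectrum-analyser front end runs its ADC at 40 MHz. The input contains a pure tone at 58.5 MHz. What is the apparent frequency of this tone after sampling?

58.5 MHz mod fs = 18.5 MHz.
18.5 MHz ≤ fs/2 = 20 MHz, appears at 18.5 MHz.

18.5 MHz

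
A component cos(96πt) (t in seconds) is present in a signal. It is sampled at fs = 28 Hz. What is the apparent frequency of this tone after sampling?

8 Hz

ω = 96π rad/s → f = ω/(2π) = 48 Hz.
48 Hz mod fs = 20 Hz.
20 Hz > fs/2 = 14 Hz, folds to fs − 20 Hz = 8 Hz.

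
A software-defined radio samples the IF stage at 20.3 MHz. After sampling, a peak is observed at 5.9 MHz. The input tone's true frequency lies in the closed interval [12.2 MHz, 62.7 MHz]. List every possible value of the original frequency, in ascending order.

Frequencies that alias to 5.9 MHz are k·fs ± 5.9 MHz for integer k ≥ 0.
k=0: 5.9 MHz.
k=1: 14.4 MHz, 26.2 MHz.
k=2: 34.7 MHz, 46.5 MHz.
k=3: 55 MHz, 66.8 MHz.
k=4: 75.3 MHz, 87.1 MHz.
Within [12.2 MHz, 62.7 MHz]: 14.4 MHz, 26.2 MHz, 34.7 MHz, 46.5 MHz, 55 MHz.

14.4 MHz, 26.2 MHz, 34.7 MHz, 46.5 MHz, 55 MHz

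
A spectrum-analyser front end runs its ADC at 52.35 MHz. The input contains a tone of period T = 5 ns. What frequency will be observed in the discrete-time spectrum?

9.4 MHz

T = 5 ns → f = 1/T = 200 MHz.
200 MHz mod fs = 42.95 MHz.
42.95 MHz > fs/2 = 26.175 MHz, folds to fs − 42.95 MHz = 9.4 MHz.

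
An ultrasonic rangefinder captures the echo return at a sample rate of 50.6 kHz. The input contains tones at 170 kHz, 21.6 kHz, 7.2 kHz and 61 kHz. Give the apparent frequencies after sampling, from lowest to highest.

7.2 kHz, 10.4 kHz, 18.2 kHz, 21.6 kHz

fs/2 = 25.3 kHz.
170 kHz mod fs = 18.2 kHz.
18.2 kHz ≤ fs/2 = 25.3 kHz, appears at 18.2 kHz.
21.6 kHz ≤ fs/2 = 25.3 kHz, passes unchanged.
7.2 kHz ≤ fs/2 = 25.3 kHz, passes unchanged.
61 kHz mod fs = 10.4 kHz.
10.4 kHz ≤ fs/2 = 25.3 kHz, appears at 10.4 kHz.
Distinct values: {7.2 kHz, 10.4 kHz, 18.2 kHz, 21.6 kHz}.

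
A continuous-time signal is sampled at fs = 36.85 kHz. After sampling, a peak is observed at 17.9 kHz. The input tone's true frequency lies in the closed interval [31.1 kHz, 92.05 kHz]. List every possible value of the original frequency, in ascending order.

54.75 kHz, 55.8 kHz, 91.6 kHz

Frequencies that alias to 17.9 kHz are k·fs ± 17.9 kHz for integer k ≥ 0.
k=0: 17.9 kHz.
k=1: 18.95 kHz, 54.75 kHz.
k=2: 55.8 kHz, 91.6 kHz.
k=3: 92.65 kHz, 128.45 kHz.
Within [31.1 kHz, 92.05 kHz]: 54.75 kHz, 55.8 kHz, 91.6 kHz.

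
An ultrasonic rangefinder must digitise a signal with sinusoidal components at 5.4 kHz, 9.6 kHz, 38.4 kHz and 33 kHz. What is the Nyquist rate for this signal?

Highest-frequency component: 38.4 kHz.
Nyquist rate = 2 × 38.4 kHz = 76.8 kHz.

76.8 kHz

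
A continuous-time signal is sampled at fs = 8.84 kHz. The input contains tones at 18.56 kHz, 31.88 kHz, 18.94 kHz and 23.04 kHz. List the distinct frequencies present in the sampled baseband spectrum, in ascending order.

fs/2 = 4.42 kHz.
18.56 kHz mod fs = 0.88 kHz.
0.88 kHz ≤ fs/2 = 4.42 kHz, appears at 0.88 kHz.
31.88 kHz mod fs = 5.36 kHz.
5.36 kHz > fs/2 = 4.42 kHz, folds to fs − 5.36 kHz = 3.48 kHz.
18.94 kHz mod fs = 1.26 kHz.
1.26 kHz ≤ fs/2 = 4.42 kHz, appears at 1.26 kHz.
23.04 kHz mod fs = 5.36 kHz.
5.36 kHz > fs/2 = 4.42 kHz, folds to fs − 5.36 kHz = 3.48 kHz.
Distinct values: {0.88 kHz, 1.26 kHz, 3.48 kHz}.

0.88 kHz, 1.26 kHz, 3.48 kHz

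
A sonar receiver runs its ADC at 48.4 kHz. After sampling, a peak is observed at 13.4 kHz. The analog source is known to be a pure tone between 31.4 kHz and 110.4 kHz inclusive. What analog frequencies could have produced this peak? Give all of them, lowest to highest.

Frequencies that alias to 13.4 kHz are k·fs ± 13.4 kHz for integer k ≥ 0.
k=0: 13.4 kHz.
k=1: 35 kHz, 61.8 kHz.
k=2: 83.4 kHz, 110.2 kHz.
k=3: 131.8 kHz, 158.6 kHz.
Within [31.4 kHz, 110.4 kHz]: 35 kHz, 61.8 kHz, 83.4 kHz, 110.2 kHz.

35 kHz, 61.8 kHz, 83.4 kHz, 110.2 kHz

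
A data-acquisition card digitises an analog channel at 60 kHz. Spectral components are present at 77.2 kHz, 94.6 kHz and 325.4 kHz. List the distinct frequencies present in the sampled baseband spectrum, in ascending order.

17.2 kHz, 25.4 kHz

fs/2 = 30 kHz.
77.2 kHz mod fs = 17.2 kHz.
17.2 kHz ≤ fs/2 = 30 kHz, appears at 17.2 kHz.
94.6 kHz mod fs = 34.6 kHz.
34.6 kHz > fs/2 = 30 kHz, folds to fs − 34.6 kHz = 25.4 kHz.
325.4 kHz mod fs = 25.4 kHz.
25.4 kHz ≤ fs/2 = 30 kHz, appears at 25.4 kHz.
Distinct values: {17.2 kHz, 25.4 kHz}.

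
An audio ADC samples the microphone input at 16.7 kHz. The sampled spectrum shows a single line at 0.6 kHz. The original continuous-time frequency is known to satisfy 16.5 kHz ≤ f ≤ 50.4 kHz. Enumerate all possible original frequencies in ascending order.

17.3 kHz, 32.8 kHz, 34 kHz, 49.5 kHz

Frequencies that alias to 0.6 kHz are k·fs ± 0.6 kHz for integer k ≥ 0.
k=0: 0.6 kHz.
k=1: 16.1 kHz, 17.3 kHz.
k=2: 32.8 kHz, 34 kHz.
k=3: 49.5 kHz, 50.7 kHz.
k=4: 66.2 kHz, 67.4 kHz.
Within [16.5 kHz, 50.4 kHz]: 17.3 kHz, 32.8 kHz, 34 kHz, 49.5 kHz.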